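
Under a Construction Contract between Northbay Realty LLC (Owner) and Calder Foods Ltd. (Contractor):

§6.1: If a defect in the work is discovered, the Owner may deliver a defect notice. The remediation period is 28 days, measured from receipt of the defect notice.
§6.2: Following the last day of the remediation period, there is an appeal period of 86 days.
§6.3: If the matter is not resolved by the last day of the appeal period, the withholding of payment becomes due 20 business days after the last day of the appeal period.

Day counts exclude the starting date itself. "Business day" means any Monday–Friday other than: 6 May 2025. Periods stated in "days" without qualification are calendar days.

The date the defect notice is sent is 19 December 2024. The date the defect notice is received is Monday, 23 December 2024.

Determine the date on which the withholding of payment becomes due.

The last day of the remediation period: 23 December 2024 + 28 days = 20 January 2025.
The last day of the appeal period: 86 calendar days after 20 January 2025 is 16 April 2025.
The date on which the withholding of payment becomes due: 20 business days after Wednesday, 16 April 2025, skipping weekends and the listed holiday on May 6 — Apr 17, Apr 18, Apr 21, Apr 22, …, May 13, May 14, May 15 — lands on Thursday, 15 May 2025.

15 May 2025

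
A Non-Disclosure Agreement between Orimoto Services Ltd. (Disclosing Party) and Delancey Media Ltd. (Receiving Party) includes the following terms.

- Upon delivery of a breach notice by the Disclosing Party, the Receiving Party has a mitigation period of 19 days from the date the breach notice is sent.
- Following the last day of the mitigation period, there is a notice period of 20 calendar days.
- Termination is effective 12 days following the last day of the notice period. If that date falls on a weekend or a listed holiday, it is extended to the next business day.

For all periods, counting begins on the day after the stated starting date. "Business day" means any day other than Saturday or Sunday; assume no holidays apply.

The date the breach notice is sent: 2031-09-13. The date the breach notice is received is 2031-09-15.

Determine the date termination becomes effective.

2031-11-03

Adding 19 calendar days to 2031-09-13 gives 2031-10-02, which is the last day of the mitigation period.
The last day of the notice period: 20 calendar days after 2031-10-02 is 2031-10-22.
The date termination becomes effective: 12 calendar days after 2031-10-22 is 2031-11-03. 2031-11-03 is a Monday, so no roll-forward applies.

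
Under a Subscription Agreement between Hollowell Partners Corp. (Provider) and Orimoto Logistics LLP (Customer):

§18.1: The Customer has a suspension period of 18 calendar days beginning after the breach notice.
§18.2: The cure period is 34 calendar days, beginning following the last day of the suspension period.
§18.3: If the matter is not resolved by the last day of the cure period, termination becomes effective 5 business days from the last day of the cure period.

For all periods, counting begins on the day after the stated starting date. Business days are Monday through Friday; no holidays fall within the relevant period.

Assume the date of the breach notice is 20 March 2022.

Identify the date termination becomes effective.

Adding 18 calendar days to 20 March 2022 gives 7 April 2022, which is the last day of the suspension period.
Adding 34 calendar days to 7 April 2022 gives 11 May 2022, which is the last day of the cure period.
The date termination becomes effective: 5 business days after Wednesday, 11 May 2022, skipping weekends — May 12, May 13, May 16, May 17, May 18 — lands on Wednesday, 18 May 2022.

18 May 2022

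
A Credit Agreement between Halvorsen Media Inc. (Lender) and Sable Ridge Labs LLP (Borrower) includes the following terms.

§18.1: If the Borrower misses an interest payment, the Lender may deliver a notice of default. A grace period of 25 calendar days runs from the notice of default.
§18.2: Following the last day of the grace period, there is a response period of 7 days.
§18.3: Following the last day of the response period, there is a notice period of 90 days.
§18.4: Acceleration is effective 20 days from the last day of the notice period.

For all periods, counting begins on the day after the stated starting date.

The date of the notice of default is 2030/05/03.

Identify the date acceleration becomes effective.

The last day of the grace period: 25 calendar days after 2030/05/03 is 2030/05/28.
The last day of the response period: 7 calendar days after 2030/05/28 is 2030/06/04.
The last day of the notice period: 2030/06/04 + 90 days = 2030/09/02.
The date acceleration becomes effective: 2030/09/02 + 20 days = 2030/09/22.

2030/09/22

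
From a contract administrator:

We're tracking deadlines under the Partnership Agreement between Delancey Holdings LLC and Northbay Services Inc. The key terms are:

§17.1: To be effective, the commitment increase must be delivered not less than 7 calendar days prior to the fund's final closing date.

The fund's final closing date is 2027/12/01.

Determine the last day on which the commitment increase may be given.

2027/11/24

Counting back 7 calendar days from 2027/12/01 gives 2027/11/24.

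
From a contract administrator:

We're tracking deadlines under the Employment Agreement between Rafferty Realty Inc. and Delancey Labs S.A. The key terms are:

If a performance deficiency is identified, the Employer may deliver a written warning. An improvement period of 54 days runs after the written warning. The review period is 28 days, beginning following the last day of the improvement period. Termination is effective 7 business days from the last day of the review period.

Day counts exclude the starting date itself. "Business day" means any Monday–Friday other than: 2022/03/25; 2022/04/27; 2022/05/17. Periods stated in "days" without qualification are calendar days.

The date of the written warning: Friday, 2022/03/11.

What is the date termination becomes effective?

Adding 54 calendar days to 2022/03/11 gives 2022/05/04, which is the last day of the improvement period.
The last day of the review period: 28 calendar days after 2022/05/04 is 2022/06/01.
The date termination becomes effective: 7 business days after Wednesday, 2022/06/01, skipping weekends — Jun 2, Jun 3, Jun 6, Jun 7, Jun 8, Jun 9, Jun 10 — lands on Friday, 2022/06/10.

2022/06/10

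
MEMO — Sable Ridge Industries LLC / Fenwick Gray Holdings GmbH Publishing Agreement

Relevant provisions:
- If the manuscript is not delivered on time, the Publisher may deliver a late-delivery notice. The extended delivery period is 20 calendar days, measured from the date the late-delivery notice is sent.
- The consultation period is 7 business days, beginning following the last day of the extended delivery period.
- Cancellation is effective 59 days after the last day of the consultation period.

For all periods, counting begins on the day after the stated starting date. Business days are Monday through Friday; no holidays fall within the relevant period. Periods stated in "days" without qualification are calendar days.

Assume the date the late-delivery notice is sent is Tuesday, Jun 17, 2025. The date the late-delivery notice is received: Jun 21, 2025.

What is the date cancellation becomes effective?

Sep 13, 2025

Adding 20 calendar days to Jun 17, 2025 gives Jul 7, 2025, which is the last day of the extended delivery period.
From Monday, Jul 7, 2025, 7 business days (Jul 8, Jul 9, Jul 10, Jul 11, Jul 14, Jul 15, Jul 16, skipping weekends) brings us to Wednesday, Jul 16, 2025, which is the last day of the consultation period.
The date cancellation becomes effective: 59 calendar days after Jul 16, 2025 is Sep 13, 2025.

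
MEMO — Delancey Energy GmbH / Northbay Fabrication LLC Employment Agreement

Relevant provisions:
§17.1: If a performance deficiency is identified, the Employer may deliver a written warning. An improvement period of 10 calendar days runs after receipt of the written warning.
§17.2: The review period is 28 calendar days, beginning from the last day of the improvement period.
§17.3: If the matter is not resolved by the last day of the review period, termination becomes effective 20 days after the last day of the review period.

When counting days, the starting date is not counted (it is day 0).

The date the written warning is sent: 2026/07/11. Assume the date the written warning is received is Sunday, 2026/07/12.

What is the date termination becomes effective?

The last day of the improvement period: 2026/07/12 + 10 days = 2026/07/22.
Adding 28 calendar days to 2026/07/22 gives 2026/08/19, which is the last day of the review period.
The date termination becomes effective: 2026/08/19 + 20 days = 2026/09/08.

2026/09/08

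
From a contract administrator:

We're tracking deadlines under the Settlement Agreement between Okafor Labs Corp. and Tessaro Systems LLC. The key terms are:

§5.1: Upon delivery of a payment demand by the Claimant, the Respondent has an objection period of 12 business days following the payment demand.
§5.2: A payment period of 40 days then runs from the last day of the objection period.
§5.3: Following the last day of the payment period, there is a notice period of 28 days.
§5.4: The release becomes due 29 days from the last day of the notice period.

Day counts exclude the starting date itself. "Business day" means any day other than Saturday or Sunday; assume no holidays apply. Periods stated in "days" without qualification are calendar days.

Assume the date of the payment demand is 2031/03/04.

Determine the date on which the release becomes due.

2031/06/25

The last day of the objection period: 12 business days after Tuesday, 2031/03/04, skipping weekends — Mar 5, Mar 6, Mar 7, Mar 10, …, Mar 18, Mar 19, Mar 20 — lands on Thursday, 2031/03/20.
The last day of the payment period: 40 calendar days after 2031/03/20 is 2031/04/29.
The last day of the notice period: 2031/04/29 + 28 days = 2031/05/27.
The date on which the release becomes due: 2031/05/27 + 29 days = 2031/06/25.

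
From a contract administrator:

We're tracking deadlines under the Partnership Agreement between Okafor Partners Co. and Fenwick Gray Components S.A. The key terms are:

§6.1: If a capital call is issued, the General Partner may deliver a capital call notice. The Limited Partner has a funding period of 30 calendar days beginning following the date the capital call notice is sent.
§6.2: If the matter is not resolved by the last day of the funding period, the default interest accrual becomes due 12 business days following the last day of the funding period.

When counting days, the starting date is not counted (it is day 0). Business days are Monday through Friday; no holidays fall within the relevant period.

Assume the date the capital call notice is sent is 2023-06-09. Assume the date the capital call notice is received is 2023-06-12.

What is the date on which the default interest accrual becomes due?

The last day of the funding period: 30 calendar days after 2023-06-09 is 2023-07-09.
The date on which the default interest accrual becomes due: counting 12 business days from Sunday, 2023-07-09 (Jul 10, Jul 11, Jul 12, Jul 13, …, Jul 21, Jul 24, Jul 25, skipping weekends) reaches Tuesday, 2023-07-25.

2023-07-25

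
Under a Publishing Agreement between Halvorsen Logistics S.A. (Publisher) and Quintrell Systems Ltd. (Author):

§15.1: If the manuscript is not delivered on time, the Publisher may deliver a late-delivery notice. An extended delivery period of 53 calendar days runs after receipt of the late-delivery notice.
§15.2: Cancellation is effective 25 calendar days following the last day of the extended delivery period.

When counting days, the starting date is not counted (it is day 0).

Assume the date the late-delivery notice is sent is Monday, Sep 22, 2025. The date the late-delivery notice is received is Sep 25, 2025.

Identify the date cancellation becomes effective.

Dec 12, 2025

The last day of the extended delivery period: 53 calendar days after Sep 25, 2025 is Nov 17, 2025.
The date cancellation becomes effective: Nov 17, 2025 + 25 days = Dec 12, 2025.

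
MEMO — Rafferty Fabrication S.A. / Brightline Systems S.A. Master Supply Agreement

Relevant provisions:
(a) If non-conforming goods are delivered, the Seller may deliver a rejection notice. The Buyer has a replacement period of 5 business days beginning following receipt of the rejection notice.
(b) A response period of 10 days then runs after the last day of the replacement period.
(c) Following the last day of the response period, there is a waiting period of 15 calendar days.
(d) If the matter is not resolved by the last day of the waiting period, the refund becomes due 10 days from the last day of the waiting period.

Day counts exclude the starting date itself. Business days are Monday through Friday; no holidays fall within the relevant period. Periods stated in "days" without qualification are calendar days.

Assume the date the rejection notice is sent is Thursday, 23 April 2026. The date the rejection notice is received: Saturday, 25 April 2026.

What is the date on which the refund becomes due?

The last day of the replacement period: 5 business days after Saturday, 25 April 2026, skipping weekends — Apr 27, Apr 28, Apr 29, Apr 30, May 1 — lands on Friday, 1 May 2026.
The last day of the response period: 10 calendar days after 1 May 2026 is 11 May 2026.
The last day of the waiting period: 11 May 2026 + 15 days = 26 May 2026.
The date on which the refund becomes due: 10 calendar days after 26 May 2026 is 5 June 2026.

5 June 2026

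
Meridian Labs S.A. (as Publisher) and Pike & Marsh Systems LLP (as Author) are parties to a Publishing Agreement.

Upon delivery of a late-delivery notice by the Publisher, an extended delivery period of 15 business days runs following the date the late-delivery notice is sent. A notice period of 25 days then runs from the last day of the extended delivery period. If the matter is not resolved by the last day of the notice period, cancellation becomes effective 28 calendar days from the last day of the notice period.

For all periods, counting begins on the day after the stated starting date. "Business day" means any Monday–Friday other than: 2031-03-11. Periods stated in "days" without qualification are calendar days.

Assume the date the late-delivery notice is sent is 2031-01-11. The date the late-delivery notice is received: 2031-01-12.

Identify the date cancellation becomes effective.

The last day of the extended delivery period: 15 business days after Saturday, 2031-01-11, skipping weekends — Jan 13, Jan 14, Jan 15, Jan 16, …, Jan 29, Jan 30, Jan 31 — lands on Friday, 2031-01-31.
Adding 25 calendar days to 2031-01-31 gives 2031-02-25, which is the last day of the notice period.
The date cancellation becomes effective: 28 calendar days after 2031-02-25 is 2031-03-25.

2031-03-25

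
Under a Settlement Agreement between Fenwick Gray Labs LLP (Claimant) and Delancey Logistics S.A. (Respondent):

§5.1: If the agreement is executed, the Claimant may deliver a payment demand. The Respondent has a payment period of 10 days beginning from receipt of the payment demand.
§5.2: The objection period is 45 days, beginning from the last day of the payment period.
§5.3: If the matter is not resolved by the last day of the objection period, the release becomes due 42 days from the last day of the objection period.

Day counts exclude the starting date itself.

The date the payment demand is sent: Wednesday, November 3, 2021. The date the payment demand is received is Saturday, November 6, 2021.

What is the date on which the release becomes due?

The last day of the payment period: 10 calendar days after November 6, 2021 is November 16, 2021.
The last day of the objection period: November 16, 2021 + 45 days = December 31, 2021.
The date on which the release becomes due: December 31, 2021 + 42 days = February 11, 2022.

February 11, 2022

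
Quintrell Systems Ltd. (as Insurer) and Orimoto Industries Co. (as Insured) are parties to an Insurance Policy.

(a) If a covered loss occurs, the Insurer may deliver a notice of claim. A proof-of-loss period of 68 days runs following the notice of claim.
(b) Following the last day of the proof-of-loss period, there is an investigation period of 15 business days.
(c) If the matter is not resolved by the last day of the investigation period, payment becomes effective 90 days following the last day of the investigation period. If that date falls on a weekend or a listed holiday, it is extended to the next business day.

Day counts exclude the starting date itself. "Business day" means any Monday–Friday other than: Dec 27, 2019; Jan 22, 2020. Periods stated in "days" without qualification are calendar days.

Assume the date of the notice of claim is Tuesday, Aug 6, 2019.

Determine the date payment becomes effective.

Adding 68 calendar days to Aug 6, 2019 gives Oct 13, 2019, which is the last day of the proof-of-loss period.
The last day of the investigation period: 15 business days after Sunday, Oct 13, 2019, skipping weekends — Oct 14, Oct 15, Oct 16, Oct 17, …, Oct 30, Oct 31, Nov 1 — lands on Friday, Nov 1, 2019.
The date payment becomes effective: Nov 1, 2019 + 90 days = Jan 30, 2020. Jan 30, 2020 is a Thursday and is not a listed holiday, so no roll-forward applies.

Jan 30, 2020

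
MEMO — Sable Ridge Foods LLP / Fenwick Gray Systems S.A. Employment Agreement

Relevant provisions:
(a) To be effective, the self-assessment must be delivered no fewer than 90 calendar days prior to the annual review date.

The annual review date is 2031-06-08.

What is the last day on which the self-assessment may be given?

2031-03-10

Counting back 90 calendar days from 2031-06-08 gives 2031-03-10.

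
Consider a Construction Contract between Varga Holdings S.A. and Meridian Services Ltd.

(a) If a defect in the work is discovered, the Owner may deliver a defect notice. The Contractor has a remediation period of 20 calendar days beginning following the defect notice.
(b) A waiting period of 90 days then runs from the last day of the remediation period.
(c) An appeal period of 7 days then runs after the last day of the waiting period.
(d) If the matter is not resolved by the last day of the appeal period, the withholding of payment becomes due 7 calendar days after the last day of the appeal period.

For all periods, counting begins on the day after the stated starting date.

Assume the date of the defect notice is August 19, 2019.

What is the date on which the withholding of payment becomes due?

December 21, 2019

The last day of the remediation period: August 19, 2019 + 20 days = September 8, 2019.
The last day of the waiting period: September 8, 2019 + 90 days = December 7, 2019.
The last day of the appeal period: 7 calendar days after December 7, 2019 is December 14, 2019.
Adding 7 calendar days to December 14, 2019 gives December 21, 2019, which is the date on which the withholding of payment becomes due.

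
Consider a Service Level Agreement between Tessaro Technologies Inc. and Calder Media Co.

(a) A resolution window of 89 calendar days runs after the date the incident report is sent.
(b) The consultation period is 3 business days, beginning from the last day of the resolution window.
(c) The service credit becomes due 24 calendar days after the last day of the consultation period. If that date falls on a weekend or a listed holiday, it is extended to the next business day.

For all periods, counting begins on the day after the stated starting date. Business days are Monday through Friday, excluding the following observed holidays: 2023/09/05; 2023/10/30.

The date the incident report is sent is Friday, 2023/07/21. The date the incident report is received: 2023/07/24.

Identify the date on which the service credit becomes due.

Adding 89 calendar days to 2023/07/21 gives 2023/10/18, which is the last day of the resolution window.
The last day of the consultation period: counting 3 business days from Wednesday, 2023/10/18 (Oct 19, Oct 20, Oct 23, skipping weekends) reaches Monday, 2023/10/23.
Adding 24 calendar days to 2023/10/23 gives 2023/11/16, which is the date on which the service credit becomes due. 2023/11/16 is a Thursday and is not a listed holiday, so no roll-forward applies.

2023/11/16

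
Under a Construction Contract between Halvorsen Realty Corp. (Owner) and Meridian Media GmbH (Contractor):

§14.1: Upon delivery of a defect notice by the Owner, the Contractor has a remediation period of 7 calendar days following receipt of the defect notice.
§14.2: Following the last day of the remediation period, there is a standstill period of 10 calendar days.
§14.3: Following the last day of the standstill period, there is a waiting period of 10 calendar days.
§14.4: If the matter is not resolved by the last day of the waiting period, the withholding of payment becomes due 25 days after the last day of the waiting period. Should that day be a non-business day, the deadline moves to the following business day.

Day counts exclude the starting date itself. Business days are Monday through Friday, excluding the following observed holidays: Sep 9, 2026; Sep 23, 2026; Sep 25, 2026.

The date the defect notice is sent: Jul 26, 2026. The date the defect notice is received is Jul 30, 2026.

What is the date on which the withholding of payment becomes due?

Adding 7 calendar days to Jul 30, 2026 gives Aug 6, 2026, which is the last day of the remediation period.
Adding 10 calendar days to Aug 6, 2026 gives Aug 16, 2026, which is the last day of the standstill period.
Adding 10 calendar days to Aug 16, 2026 gives Aug 26, 2026, which is the last day of the waiting period.
The date on which the withholding of payment becomes due: Aug 26, 2026 + 25 days = Sep 20, 2026. That falls on a Sunday, so it rolls to the next business day, Monday, Sep 21, 2026.

Sep 21, 2026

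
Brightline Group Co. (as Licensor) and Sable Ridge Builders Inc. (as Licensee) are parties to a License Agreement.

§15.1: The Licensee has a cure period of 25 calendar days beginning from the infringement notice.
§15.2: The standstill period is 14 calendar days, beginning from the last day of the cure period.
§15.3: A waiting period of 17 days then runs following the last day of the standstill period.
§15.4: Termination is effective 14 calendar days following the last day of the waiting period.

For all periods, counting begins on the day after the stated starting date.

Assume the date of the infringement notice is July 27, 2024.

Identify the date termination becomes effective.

October 5, 2024

The last day of the cure period: 25 calendar days after July 27, 2024 is August 21, 2024.
Adding 14 calendar days to August 21, 2024 gives September 4, 2024, which is the last day of the standstill period.
Adding 17 calendar days to September 4, 2024 gives September 21, 2024, which is the last day of the waiting period.
The date termination becomes effective: September 21, 2024 + 14 days = October 5, 2024.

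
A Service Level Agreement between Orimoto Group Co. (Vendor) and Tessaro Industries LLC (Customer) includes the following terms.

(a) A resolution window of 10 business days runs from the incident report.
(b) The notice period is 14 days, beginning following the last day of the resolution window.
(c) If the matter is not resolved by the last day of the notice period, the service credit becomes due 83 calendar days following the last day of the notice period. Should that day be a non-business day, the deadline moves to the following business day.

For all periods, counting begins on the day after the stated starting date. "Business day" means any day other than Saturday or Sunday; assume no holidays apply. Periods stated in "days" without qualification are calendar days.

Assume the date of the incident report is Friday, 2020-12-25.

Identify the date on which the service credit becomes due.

2021-04-15

The last day of the resolution window: 10 business days after Friday, 2020-12-25, skipping weekends — Dec 28, Dec 29, Dec 30, Dec 31, Jan 1, Jan 4, Jan 5, Jan 6, Jan 7, Jan 8 — lands on Friday, 2021-01-08.
The last day of the notice period: 14 calendar days after 2021-01-08 is 2021-01-22.
Adding 83 calendar days to 2021-01-22 gives 2021-04-15, which is the date on which the service credit becomes due. 2021-04-15 is a Thursday, so no roll-forward applies.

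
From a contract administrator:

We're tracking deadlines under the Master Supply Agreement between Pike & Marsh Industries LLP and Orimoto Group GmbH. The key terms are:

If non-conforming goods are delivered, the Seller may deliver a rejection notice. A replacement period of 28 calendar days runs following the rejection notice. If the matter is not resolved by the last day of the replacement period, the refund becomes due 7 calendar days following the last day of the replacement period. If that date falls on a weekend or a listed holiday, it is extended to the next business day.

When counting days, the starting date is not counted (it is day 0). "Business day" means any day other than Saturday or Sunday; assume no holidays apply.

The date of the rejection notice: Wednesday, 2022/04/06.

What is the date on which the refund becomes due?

2022/05/11

The last day of the replacement period: 28 calendar days after 2022/04/06 is 2022/05/04.
The date on which the refund becomes due: 7 calendar days after 2022/05/04 is 2022/05/11. 2022/05/11 is a Wednesday, so no roll-forward applies.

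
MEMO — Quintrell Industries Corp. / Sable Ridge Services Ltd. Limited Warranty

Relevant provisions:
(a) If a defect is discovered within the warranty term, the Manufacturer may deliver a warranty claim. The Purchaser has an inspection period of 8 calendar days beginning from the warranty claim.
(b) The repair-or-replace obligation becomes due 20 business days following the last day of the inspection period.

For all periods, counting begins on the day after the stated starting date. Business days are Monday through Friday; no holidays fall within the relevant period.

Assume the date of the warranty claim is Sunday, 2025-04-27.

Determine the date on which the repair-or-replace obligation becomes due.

2025-06-02

Adding 8 calendar days to 2025-04-27 gives 2025-05-05, which is the last day of the inspection period.
The date on which the repair-or-replace obligation becomes due: counting 20 business days from Monday, 2025-05-05 (May 6, May 7, May 8, May 9, …, May 29, May 30, Jun 2, skipping weekends) reaches Monday, 2025-06-02.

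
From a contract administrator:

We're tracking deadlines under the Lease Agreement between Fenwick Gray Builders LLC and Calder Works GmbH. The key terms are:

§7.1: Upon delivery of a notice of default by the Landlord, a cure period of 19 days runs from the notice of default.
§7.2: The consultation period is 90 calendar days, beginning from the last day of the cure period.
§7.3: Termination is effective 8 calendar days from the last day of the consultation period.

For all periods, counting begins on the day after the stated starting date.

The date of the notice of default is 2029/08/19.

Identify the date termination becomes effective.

2029/12/14

The last day of the cure period: 2029/08/19 + 19 days = 2029/09/07.
The last day of the consultation period: 2029/09/07 + 90 days = 2029/12/06.
The date termination becomes effective: 8 calendar days after 2029/12/06 is 2029/12/14.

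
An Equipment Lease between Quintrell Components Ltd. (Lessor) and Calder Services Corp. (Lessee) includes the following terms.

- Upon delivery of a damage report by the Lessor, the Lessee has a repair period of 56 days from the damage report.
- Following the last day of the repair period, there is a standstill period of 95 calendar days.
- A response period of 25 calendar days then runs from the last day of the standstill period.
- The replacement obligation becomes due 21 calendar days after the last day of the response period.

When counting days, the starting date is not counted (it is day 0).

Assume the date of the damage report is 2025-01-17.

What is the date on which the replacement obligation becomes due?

2025-08-02

Adding 56 calendar days to 2025-01-17 gives 2025-03-14, which is the last day of the repair period.
The last day of the standstill period: 95 calendar days after 2025-03-14 is 2025-06-17.
The last day of the response period: 2025-06-17 + 25 days = 2025-07-12.
The date on which the replacement obligation becomes due: 21 calendar days after 2025-07-12 is 2025-08-02.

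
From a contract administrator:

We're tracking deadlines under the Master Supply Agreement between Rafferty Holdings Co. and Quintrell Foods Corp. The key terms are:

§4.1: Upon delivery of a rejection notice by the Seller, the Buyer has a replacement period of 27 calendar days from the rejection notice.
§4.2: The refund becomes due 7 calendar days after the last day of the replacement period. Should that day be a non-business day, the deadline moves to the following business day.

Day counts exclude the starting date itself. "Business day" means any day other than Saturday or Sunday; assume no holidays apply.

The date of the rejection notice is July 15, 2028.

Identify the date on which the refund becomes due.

The last day of the replacement period: July 15, 2028 + 27 days = August 11, 2028.
Adding 7 calendar days to August 11, 2028 gives August 18, 2028, which is the date on which the refund becomes due. August 18, 2028 is a Friday, so no roll-forward applies.

August 18, 2028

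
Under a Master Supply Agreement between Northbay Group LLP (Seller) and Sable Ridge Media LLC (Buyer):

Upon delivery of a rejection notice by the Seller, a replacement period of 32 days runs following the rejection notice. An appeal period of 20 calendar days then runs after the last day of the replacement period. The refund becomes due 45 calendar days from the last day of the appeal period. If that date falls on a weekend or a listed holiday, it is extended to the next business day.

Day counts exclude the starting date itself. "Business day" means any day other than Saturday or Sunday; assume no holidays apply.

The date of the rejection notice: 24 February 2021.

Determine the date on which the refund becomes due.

The last day of the replacement period: 32 calendar days after 24 February 2021 is 28 March 2021.
The last day of the appeal period: 28 March 2021 + 20 days = 17 April 2021.
The date on which the refund becomes due: 45 calendar days after 17 April 2021 is 1 June 2021. 1 June 2021 is a Tuesday, so no roll-forward applies.

1 June 2021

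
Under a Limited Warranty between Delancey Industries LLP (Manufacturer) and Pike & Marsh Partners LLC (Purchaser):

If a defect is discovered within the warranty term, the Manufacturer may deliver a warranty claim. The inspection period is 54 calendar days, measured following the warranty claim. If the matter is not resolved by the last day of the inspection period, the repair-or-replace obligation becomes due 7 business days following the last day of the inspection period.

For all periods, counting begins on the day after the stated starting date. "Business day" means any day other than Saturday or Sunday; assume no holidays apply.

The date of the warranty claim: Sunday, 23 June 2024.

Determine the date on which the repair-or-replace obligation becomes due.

27 August 2024

Adding 54 calendar days to 23 June 2024 gives 16 August 2024, which is the last day of the inspection period.
The date on which the repair-or-replace obligation becomes due: counting 7 business days from Friday, 16 August 2024 (Aug 19, Aug 20, Aug 21, Aug 22, Aug 23, Aug 26, Aug 27, skipping weekends) reaches Tuesday, 27 August 2024.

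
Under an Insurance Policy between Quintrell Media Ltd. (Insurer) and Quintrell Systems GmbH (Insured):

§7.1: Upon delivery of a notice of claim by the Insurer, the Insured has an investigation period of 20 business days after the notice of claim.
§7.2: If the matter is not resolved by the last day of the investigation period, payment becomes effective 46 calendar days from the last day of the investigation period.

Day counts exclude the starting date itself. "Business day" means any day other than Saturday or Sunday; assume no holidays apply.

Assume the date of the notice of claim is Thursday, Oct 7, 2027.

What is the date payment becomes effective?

The last day of the investigation period: counting 20 business days from Thursday, Oct 7, 2027 (Oct 8, Oct 11, Oct 12, Oct 13, …, Nov 2, Nov 3, Nov 4, skipping weekends) reaches Thursday, Nov 4, 2027.
Adding 46 calendar days to Nov 4, 2027 gives Dec 20, 2027, which is the date payment becomes effective.

Dec 20, 2027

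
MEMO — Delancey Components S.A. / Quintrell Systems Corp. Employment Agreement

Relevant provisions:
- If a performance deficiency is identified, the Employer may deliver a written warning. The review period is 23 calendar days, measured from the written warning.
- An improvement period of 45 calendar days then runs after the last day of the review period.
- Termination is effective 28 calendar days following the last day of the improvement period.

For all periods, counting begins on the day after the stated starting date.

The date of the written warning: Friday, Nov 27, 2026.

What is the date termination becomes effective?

Adding 23 calendar days to Nov 27, 2026 gives Dec 20, 2026, which is the last day of the review period.
The last day of the improvement period: 45 calendar days after Dec 20, 2026 is Feb 3, 2027.
The date termination becomes effective: Feb 3, 2027 + 28 days = Mar 3, 2027.

Mar 3, 2027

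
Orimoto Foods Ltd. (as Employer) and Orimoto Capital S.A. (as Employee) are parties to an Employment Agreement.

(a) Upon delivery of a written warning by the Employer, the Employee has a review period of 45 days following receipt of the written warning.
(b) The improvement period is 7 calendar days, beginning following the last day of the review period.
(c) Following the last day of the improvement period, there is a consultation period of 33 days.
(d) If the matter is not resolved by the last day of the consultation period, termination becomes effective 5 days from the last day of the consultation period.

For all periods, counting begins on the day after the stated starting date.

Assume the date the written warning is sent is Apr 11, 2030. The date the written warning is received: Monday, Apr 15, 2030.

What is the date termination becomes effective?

Adding 45 calendar days to Apr 15, 2030 gives May 30, 2030, which is the last day of the review period.
The last day of the improvement period: 7 calendar days after May 30, 2030 is Jun 6, 2030.
The last day of the consultation period: Jun 6, 2030 + 33 days = Jul 9, 2030.
The date termination becomes effective: Jul 9, 2030 + 5 days = Jul 14, 2030.

Jul 14, 2030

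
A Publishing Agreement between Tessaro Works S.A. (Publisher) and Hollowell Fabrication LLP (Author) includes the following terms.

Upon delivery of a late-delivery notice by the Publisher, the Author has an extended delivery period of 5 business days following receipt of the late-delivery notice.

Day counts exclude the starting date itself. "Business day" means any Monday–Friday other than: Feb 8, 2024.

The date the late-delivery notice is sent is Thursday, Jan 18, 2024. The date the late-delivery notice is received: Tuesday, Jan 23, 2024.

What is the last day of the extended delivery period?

The last day of the extended delivery period: 5 business days after Tuesday, Jan 23, 2024, skipping weekends — Jan 24, Jan 25, Jan 26, Jan 29, Jan 30 — lands on Tuesday, Jan 30, 2024.

Jan 30, 2024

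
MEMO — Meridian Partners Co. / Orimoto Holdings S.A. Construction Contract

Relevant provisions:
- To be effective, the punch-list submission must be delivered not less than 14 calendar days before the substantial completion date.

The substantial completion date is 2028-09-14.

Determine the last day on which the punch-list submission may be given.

2028-08-31

2028-09-14 minus 14 days is 2028-08-31.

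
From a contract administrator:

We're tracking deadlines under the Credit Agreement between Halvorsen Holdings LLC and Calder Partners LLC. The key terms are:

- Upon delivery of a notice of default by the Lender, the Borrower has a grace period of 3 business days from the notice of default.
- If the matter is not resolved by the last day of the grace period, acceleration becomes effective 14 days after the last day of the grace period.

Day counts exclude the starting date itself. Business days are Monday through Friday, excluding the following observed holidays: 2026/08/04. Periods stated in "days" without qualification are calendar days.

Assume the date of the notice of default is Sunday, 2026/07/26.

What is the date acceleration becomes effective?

2026/08/12

The last day of the grace period: counting 3 business days from Sunday, 2026/07/26 (Jul 27, Jul 28, Jul 29, skipping weekends) reaches Wednesday, 2026/07/29.
The date acceleration becomes effective: 2026/07/29 + 14 days = 2026/08/12.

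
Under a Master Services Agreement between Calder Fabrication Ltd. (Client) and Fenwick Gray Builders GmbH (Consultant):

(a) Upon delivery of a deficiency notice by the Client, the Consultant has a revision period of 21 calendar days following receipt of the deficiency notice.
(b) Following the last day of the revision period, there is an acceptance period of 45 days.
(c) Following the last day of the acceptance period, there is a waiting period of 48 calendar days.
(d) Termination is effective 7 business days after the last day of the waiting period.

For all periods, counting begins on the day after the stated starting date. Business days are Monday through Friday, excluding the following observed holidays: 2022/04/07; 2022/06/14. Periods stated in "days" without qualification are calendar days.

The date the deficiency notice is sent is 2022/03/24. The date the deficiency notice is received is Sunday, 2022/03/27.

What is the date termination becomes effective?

The last day of the revision period: 2022/03/27 + 21 days = 2022/04/17.
The last day of the acceptance period: 2022/04/17 + 45 days = 2022/06/01.
The last day of the waiting period: 2022/06/01 + 48 days = 2022/07/19.
From Tuesday, 2022/07/19, 7 business days (Jul 20, Jul 21, Jul 22, Jul 25, Jul 26, Jul 27, Jul 28, skipping weekends) brings us to Thursday, 2022/07/28, which is the date termination becomes effective.

2022/07/28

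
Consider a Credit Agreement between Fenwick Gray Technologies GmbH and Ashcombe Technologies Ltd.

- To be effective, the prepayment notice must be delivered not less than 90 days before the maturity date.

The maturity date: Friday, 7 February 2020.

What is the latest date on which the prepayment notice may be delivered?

9 November 2019

Counting back 90 calendar days from 7 February 2020 gives 9 November 2019.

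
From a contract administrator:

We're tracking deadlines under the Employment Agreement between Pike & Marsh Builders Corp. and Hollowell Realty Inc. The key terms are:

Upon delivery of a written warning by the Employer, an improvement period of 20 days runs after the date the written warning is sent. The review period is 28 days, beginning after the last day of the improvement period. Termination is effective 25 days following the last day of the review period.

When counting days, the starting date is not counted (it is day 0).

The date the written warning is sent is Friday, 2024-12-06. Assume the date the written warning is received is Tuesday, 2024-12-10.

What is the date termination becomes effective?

2025-02-17

The last day of the improvement period: 20 calendar days after 2024-12-06 is 2024-12-26.
The last day of the review period: 28 calendar days after 2024-12-26 is 2025-01-23.
The date termination becomes effective: 2025-01-23 + 25 days = 2025-02-17.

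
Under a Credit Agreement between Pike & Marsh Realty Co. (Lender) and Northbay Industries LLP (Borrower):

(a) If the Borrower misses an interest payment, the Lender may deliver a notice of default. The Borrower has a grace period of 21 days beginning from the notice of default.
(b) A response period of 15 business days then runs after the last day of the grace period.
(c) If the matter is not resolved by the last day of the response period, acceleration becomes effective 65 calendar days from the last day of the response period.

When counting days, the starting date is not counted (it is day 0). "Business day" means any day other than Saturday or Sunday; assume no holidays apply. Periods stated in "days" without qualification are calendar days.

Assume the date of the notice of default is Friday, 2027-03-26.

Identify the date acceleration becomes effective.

2027-07-11

Adding 21 calendar days to 2027-03-26 gives 2027-04-16, which is the last day of the grace period.
The last day of the response period: 15 business days after Friday, 2027-04-16, skipping weekends — Apr 19, Apr 20, Apr 21, Apr 22, …, May 5, May 6, May 7 — lands on Friday, 2027-05-07.
The date acceleration becomes effective: 65 calendar days after 2027-05-07 is 2027-07-11.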